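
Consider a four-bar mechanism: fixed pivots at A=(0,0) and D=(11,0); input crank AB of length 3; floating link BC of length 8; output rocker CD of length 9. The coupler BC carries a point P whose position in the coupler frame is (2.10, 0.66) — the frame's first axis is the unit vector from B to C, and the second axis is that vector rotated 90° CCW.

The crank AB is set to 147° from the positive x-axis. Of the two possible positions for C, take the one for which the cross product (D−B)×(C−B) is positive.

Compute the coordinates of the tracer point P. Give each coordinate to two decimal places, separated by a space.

-1.10 3.32

A=(0,0), D=(11.00,0)
B = A + 3.00·(cos147°, sin147°) = (-2.5160, 1.6339)
|BD| = 13.6144
circle(B,8.00) ∩ circle(D,9.00): a=6.1829, h=5.0766
  candidates: C₊=(4.2314,5.9318) cross=69.115; C₋=(3.0129,-4.1480) cross=-69.115
  mode + wants cross > 0 → take C=(4.2314,5.9318) (cross=69.115)
ex = (C−B)/|BC| = (0.8434,0.5372); ey = (-0.5372,0.8434)
P = B + 2.10·ex + 0.66·ey = (-1.0994,3.3188)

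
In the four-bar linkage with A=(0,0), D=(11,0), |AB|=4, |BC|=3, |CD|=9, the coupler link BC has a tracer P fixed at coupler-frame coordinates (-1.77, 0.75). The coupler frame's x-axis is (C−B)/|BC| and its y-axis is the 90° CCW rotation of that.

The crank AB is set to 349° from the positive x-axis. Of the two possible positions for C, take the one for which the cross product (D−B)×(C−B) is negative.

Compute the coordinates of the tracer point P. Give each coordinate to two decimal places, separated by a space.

A=(0,0), D=(11.00,0)
B = A + 4.00·(cos349°, sin349°) = (3.9265, -0.7632)
|BD| = 7.1145
circle(B,3.00) ∩ circle(D,9.00): a=-1.5028, h=2.5965
  candidates: C₊=(2.1539,1.6570) cross=18.473; C₋=(2.7109,-3.5059) cross=-18.473
  mode - wants cross < 0 → take C=(2.7109,-3.5059) (cross=-18.473)
ex = (C−B)/|BC| = (-0.4052,-0.9142); ey = (0.9142,-0.4052)
P = B + -1.77·ex + 0.75·ey = (5.3294,0.5511)

5.33 0.55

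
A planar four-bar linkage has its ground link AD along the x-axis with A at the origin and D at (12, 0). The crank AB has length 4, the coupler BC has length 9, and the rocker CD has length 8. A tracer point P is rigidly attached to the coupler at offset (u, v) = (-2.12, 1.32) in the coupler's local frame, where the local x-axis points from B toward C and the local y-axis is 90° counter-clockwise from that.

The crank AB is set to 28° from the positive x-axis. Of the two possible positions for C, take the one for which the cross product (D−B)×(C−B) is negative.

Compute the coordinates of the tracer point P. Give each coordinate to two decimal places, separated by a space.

3.89 4.35

A=(0,0), D=(12.00,0)
B = A + 4.00·(cos28°, sin28°) = (3.5318, 1.8779)
|BD| = 8.6739
circle(B,9.00) ∩ circle(D,8.00): a=5.3169, h=7.2616
  candidates: C₊=(10.2947,7.8161) cross=62.986; C₋=(7.1505,-6.3626) cross=-62.986
  mode - wants cross < 0 → take C=(7.1505,-6.3626) (cross=-62.986)
ex = (C−B)/|BC| = (0.4021,-0.9156); ey = (0.9156,0.4021)
P = B + -2.12·ex + 1.32·ey = (3.8880,4.3497)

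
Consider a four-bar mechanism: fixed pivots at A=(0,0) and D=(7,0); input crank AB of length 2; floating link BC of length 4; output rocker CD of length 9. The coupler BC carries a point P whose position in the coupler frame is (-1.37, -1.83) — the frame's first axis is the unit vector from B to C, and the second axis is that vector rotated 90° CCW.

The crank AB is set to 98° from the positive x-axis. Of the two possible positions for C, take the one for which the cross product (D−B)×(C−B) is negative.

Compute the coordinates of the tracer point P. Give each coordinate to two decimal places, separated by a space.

-1.43 3.96

A=(0,0), D=(7.00,0)
B = A + 2.00·(cos98°, sin98°) = (-0.2783, 1.9805)
|BD| = 7.5430
circle(B,4.00) ∩ circle(D,9.00): a=-0.5371, h=3.9638
  candidates: C₊=(0.2441,5.9463) cross=29.899; C₋=(-1.8374,-1.7031) cross=-29.899
  mode - wants cross < 0 → take C=(-1.8374,-1.7031) (cross=-29.899)
ex = (C−B)/|BC| = (-0.3898,-0.9209); ey = (0.9209,-0.3898)
P = B + -1.37·ex + -1.83·ey = (-1.4297,3.9555)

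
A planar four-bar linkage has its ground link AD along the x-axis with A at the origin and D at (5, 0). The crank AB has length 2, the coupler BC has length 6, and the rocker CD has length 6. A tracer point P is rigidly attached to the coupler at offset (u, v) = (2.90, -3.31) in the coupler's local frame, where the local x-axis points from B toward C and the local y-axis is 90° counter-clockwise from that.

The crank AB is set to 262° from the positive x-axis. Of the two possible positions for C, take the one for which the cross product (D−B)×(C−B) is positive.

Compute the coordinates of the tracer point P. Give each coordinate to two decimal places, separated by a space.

A=(0,0), D=(5.00,0)
B = A + 2.00·(cos262°, sin262°) = (-0.2783, -1.9805)
|BD| = 5.6377
circle(B,6.00) ∩ circle(D,6.00): a=2.8188, h=5.2966
  candidates: C₊=(0.5001,3.9688) cross=29.861; C₋=(4.2215,-5.9493) cross=-29.861
  mode + wants cross > 0 → take C=(0.5001,3.9688) (cross=29.861)
ex = (C−B)/|BC| = (0.1297,0.9915); ey = (-0.9915,0.1297)
P = B + 2.90·ex + -3.31·ey = (3.3799,0.4655)

3.38 0.47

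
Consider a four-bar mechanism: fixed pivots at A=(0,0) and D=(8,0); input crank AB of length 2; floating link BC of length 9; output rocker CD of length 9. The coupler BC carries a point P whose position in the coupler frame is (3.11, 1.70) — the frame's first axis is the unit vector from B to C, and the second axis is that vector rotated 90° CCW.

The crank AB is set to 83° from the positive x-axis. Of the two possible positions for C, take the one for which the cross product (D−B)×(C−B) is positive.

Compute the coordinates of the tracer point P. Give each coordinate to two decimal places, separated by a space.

0.99 5.45

A=(0,0), D=(8.00,0)
B = A + 2.00·(cos83°, sin83°) = (0.2437, 1.9851)
|BD| = 8.0063
circle(B,9.00) ∩ circle(D,9.00): a=4.0031, h=8.0607
  candidates: C₊=(6.1205,8.8016) cross=64.536; C₋=(2.1233,-6.8165) cross=-64.536
  mode + wants cross > 0 → take C=(6.1205,8.8016) (cross=64.536)
ex = (C−B)/|BC| = (0.6530,0.7574); ey = (-0.7574,0.6530)
P = B + 3.11·ex + 1.70·ey = (0.9869,5.4506)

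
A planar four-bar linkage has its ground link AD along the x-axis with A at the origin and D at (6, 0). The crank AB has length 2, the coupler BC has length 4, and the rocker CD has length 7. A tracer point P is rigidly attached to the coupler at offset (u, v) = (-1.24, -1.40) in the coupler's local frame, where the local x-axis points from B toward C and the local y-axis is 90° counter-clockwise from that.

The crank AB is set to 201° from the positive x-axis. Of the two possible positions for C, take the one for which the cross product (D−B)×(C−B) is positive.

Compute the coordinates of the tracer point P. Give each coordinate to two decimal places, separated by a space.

-1.05 -2.40

A=(0,0), D=(6.00,0)
B = A + 2.00·(cos201°, sin201°) = (-1.8672, -0.7167)
|BD| = 7.8997
circle(B,4.00) ∩ circle(D,7.00): a=1.8612, h=3.5406
  candidates: C₊=(-0.3349,2.9781) cross=27.970; C₋=(0.3076,-4.0739) cross=-27.970
  mode + wants cross > 0 → take C=(-0.3349,2.9781) (cross=27.970)
ex = (C−B)/|BC| = (0.3831,0.9237); ey = (-0.9237,0.3831)
P = B + -1.24·ex + -1.40·ey = (-1.0490,-2.3984)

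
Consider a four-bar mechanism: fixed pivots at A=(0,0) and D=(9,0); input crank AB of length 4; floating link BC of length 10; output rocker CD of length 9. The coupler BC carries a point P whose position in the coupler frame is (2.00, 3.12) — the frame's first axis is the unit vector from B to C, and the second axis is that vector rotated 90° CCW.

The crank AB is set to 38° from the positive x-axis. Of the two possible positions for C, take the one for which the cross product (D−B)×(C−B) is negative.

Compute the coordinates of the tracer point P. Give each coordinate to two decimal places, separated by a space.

A=(0,0), D=(9.00,0)
B = A + 4.00·(cos38°, sin38°) = (3.1520, 2.4626)
|BD| = 6.3453
circle(B,10.00) ∩ circle(D,9.00): a=4.6698, h=8.8427
  candidates: C₊=(10.8877,8.7998) cross=56.110; C₋=(4.0240,-7.4993) cross=-56.110
  mode - wants cross < 0 → take C=(4.0240,-7.4993) (cross=-56.110)
ex = (C−B)/|BC| = (0.0872,-0.9962); ey = (0.9962,0.0872)
P = B + 2.00·ex + 3.12·ey = (6.4345,0.7423)

6.43 0.74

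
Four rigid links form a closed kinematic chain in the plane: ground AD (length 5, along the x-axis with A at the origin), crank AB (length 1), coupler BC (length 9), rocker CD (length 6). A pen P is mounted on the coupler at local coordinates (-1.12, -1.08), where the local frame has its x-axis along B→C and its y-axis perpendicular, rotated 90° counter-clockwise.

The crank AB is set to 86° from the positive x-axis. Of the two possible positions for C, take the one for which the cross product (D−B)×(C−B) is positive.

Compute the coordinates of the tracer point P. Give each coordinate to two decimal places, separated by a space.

A=(0,0), D=(5.00,0)
B = A + 1.00·(cos86°, sin86°) = (0.0698, 0.9976)
|BD| = 5.0302
circle(B,9.00) ∩ circle(D,6.00): a=6.9881, h=5.6715
  candidates: C₊=(8.0438,5.1706) cross=28.529; C₋=(5.7943,-5.9472) cross=-28.529
  mode + wants cross > 0 → take C=(8.0438,5.1706) (cross=28.529)
ex = (C−B)/|BC| = (0.8860,0.4637); ey = (-0.4637,0.8860)
P = B + -1.12·ex + -1.08·ey = (-0.4218,-0.4786)

-0.42 -0.48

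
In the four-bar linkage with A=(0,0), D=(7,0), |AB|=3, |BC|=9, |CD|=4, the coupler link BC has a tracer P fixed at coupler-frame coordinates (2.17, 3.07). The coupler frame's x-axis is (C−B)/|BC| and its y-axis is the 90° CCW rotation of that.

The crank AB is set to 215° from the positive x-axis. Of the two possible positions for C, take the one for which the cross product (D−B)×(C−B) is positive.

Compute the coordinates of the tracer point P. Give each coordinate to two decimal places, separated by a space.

-2.43 2.04

A=(0,0), D=(7.00,0)
B = A + 3.00·(cos215°, sin215°) = (-2.4575, -1.7207)
|BD| = 9.6127
circle(B,9.00) ∩ circle(D,4.00): a=8.1873, h=3.7374
  candidates: C₊=(4.9286,3.4219) cross=35.927; C₋=(6.2666,-3.9322) cross=-35.927
  mode + wants cross > 0 → take C=(4.9286,3.4219) (cross=35.927)
ex = (C−B)/|BC| = (0.8207,0.5714); ey = (-0.5714,0.8207)
P = B + 2.17·ex + 3.07·ey = (-2.4308,2.0387)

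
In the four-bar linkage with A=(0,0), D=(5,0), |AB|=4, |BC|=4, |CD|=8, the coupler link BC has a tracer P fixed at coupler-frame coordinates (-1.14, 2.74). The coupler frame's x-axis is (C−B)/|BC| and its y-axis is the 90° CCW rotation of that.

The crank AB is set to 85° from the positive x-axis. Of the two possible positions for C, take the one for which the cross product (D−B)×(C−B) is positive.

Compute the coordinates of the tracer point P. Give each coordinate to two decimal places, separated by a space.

A=(0,0), D=(5.00,0)
B = A + 4.00·(cos85°, sin85°) = (0.3486, 3.9848)
|BD| = 6.1248
circle(B,4.00) ∩ circle(D,8.00): a=-0.8560, h=3.9073
  candidates: C₊=(2.2406,7.5090) cross=23.932; C₋=(-2.8436,1.5744) cross=-23.932
  mode + wants cross > 0 → take C=(2.2406,7.5090) (cross=23.932)
ex = (C−B)/|BC| = (0.4730,0.8811); ey = (-0.8811,0.4730)
P = B + -1.14·ex + 2.74·ey = (-2.6047,4.2764)

-2.60 4.28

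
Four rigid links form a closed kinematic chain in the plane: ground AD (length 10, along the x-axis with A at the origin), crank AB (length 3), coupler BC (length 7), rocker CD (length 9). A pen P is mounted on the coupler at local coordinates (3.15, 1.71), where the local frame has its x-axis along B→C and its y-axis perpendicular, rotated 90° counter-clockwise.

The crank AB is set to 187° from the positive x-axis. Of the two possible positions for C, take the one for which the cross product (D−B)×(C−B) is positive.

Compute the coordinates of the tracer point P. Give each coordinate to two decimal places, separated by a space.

A=(0,0), D=(10.00,0)
B = A + 3.00·(cos187°, sin187°) = (-2.9776, -0.3656)
|BD| = 12.9828
circle(B,7.00) ∩ circle(D,9.00): a=5.2590, h=4.6198
  candidates: C₊=(2.1492,4.4005) cross=59.979; C₋=(2.4094,-4.8355) cross=-59.979
  mode + wants cross > 0 → take C=(2.1492,4.4005) (cross=59.979)
ex = (C−B)/|BC| = (0.7324,0.6809); ey = (-0.6809,0.7324)
P = B + 3.15·ex + 1.71·ey = (-1.8349,3.0315)

-1.83 3.03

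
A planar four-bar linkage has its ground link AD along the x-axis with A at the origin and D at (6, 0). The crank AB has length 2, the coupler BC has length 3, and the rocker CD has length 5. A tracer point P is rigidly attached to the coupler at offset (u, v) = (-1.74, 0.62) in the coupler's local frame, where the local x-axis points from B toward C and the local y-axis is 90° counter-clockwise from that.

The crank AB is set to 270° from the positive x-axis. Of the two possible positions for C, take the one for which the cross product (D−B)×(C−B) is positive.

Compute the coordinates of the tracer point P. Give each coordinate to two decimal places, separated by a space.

-1.20 -3.41

A=(0,0), D=(6.00,0)
B = A + 2.00·(cos270°, sin270°) = (-0.0000, -2.0000)
|BD| = 6.3246
circle(B,3.00) ∩ circle(D,5.00): a=1.8974, h=2.3238
  candidates: C₊=(1.0652,0.8045) cross=14.697; C₋=(2.5348,-3.6045) cross=-14.697
  mode + wants cross > 0 → take C=(1.0652,0.8045) (cross=14.697)
ex = (C−B)/|BC| = (0.3551,0.9348); ey = (-0.9348,0.3551)
P = B + -1.74·ex + 0.62·ey = (-1.1974,-3.4065)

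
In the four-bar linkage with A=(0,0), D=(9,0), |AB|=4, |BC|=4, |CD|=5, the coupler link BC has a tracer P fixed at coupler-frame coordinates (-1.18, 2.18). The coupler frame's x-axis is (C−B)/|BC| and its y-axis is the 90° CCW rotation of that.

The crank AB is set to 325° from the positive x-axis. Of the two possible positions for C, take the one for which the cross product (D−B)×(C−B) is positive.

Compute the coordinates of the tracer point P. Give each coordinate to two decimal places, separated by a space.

0.87 -2.90

A=(0,0), D=(9.00,0)
B = A + 4.00·(cos325°, sin325°) = (3.2766, -2.2943)
|BD| = 6.1661
circle(B,4.00) ∩ circle(D,5.00): a=2.3533, h=3.2345
  candidates: C₊=(4.2574,1.5836) cross=19.944; C₋=(6.6644,-4.4210) cross=-19.944
  mode + wants cross > 0 → take C=(4.2574,1.5836) (cross=19.944)
ex = (C−B)/|BC| = (0.2452,0.9695); ey = (-0.9695,0.2452)
P = B + -1.18·ex + 2.18·ey = (0.8738,-2.9038)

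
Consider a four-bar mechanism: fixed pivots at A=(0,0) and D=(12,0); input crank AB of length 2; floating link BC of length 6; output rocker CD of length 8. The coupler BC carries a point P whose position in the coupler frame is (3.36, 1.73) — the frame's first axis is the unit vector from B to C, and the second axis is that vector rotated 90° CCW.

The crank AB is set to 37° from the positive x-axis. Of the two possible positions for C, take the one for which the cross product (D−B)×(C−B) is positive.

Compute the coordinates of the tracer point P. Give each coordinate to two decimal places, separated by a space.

2.88 4.76

A=(0,0), D=(12.00,0)
B = A + 2.00·(cos37°, sin37°) = (1.5973, 1.2036)
|BD| = 10.4721
circle(B,6.00) ∩ circle(D,8.00): a=3.8992, h=4.5603
  candidates: C₊=(5.9948,5.2856) cross=47.756; C₋=(4.9465,-3.7746) cross=-47.756
  mode + wants cross > 0 → take C=(5.9948,5.2856) (cross=47.756)
ex = (C−B)/|BC| = (0.7329,0.6803); ey = (-0.6803,0.7329)
P = B + 3.36·ex + 1.73·ey = (2.8829,4.7574)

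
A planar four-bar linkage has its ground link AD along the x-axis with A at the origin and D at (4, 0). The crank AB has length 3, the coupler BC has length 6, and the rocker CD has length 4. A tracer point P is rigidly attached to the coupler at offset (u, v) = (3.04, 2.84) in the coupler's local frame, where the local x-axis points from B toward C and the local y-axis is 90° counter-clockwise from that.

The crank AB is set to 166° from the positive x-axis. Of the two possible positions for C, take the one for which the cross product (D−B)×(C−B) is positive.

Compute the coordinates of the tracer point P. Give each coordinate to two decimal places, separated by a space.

-1.63 4.68

A=(0,0), D=(4.00,0)
B = A + 3.00·(cos166°, sin166°) = (-2.9109, 0.7258)
|BD| = 6.9489
circle(B,6.00) ∩ circle(D,4.00): a=4.9135, h=3.4434
  candidates: C₊=(2.3354,3.6372) cross=23.928; C₋=(1.6161,-3.2120) cross=-23.928
  mode + wants cross > 0 → take C=(2.3354,3.6372) (cross=23.928)
ex = (C−B)/|BC| = (0.8744,0.4852); ey = (-0.4852,0.8744)
P = B + 3.04·ex + 2.84·ey = (-1.6308,4.6841)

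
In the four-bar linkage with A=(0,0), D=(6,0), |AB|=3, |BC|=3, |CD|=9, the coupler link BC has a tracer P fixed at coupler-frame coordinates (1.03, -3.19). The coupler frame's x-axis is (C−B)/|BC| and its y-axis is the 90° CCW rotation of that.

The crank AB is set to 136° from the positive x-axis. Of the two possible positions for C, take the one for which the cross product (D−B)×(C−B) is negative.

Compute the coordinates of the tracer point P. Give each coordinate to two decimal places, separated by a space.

-5.51 1.95

A=(0,0), D=(6.00,0)
B = A + 3.00·(cos136°, sin136°) = (-2.1580, 2.0840)
|BD| = 8.4200
circle(B,3.00) ∩ circle(D,9.00): a=-0.0655, h=2.9993
  candidates: C₊=(-1.4792,5.0062) cross=25.254; C₋=(-2.9639,-0.8058) cross=-25.254
  mode - wants cross < 0 → take C=(-2.9639,-0.8058) (cross=-25.254)
ex = (C−B)/|BC| = (-0.2686,-0.9632); ey = (0.9632,-0.2686)
P = B + 1.03·ex + -3.19·ey = (-5.5075,1.9487)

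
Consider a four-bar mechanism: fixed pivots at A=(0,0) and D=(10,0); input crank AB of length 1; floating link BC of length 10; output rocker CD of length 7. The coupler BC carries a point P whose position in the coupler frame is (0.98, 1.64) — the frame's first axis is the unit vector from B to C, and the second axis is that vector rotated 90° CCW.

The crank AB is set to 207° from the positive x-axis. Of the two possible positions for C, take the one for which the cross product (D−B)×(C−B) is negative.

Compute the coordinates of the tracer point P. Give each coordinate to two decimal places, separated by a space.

0.87 0.28

A=(0,0), D=(10.00,0)
B = A + 1.00·(cos207°, sin207°) = (-0.8910, -0.4540)
|BD| = 10.9005
circle(B,10.00) ∩ circle(D,7.00): a=7.7896, h=6.2708
  candidates: C₊=(6.6306,6.1358) cross=68.354; C₋=(7.1530,-6.3949) cross=-68.354
  mode - wants cross < 0 → take C=(7.1530,-6.3949) (cross=-68.354)
ex = (C−B)/|BC| = (0.8044,-0.5941); ey = (0.5941,0.8044)
P = B + 0.98·ex + 1.64·ey = (0.8716,0.2830)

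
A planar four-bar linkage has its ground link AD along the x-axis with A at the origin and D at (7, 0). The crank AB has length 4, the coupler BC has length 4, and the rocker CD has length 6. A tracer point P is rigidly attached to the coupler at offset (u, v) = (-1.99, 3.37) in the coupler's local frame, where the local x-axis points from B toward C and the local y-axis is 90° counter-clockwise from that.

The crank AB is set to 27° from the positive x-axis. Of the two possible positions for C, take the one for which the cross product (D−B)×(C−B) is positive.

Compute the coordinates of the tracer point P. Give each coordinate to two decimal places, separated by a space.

A=(0,0), D=(7.00,0)
B = A + 4.00·(cos27°, sin27°) = (3.5640, 1.8160)
|BD| = 3.8863
circle(B,4.00) ∩ circle(D,6.00): a=-0.6299, h=3.9501
  candidates: C₊=(4.8528,5.6026) cross=15.351; C₋=(1.1613,-1.3820) cross=-15.351
  mode + wants cross > 0 → take C=(4.8528,5.6026) (cross=15.351)
ex = (C−B)/|BC| = (0.3222,0.9467); ey = (-0.9467,0.3222)
P = B + -1.99·ex + 3.37·ey = (-0.2674,1.0179)

-0.27 1.02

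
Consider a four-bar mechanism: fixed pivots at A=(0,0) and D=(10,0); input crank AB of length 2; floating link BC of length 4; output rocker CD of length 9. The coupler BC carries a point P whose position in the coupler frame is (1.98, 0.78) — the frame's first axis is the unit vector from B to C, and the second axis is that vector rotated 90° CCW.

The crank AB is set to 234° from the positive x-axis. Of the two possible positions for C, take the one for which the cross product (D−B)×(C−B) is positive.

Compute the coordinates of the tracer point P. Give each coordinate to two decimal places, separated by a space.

-0.66 0.45

A=(0,0), D=(10.00,0)
B = A + 2.00·(cos234°, sin234°) = (-1.1756, -1.6180)
|BD| = 11.2921
circle(B,4.00) ∩ circle(D,9.00): a=2.7679, h=2.8877
  candidates: C₊=(1.1500,1.6364) cross=32.608; C₋=(1.9776,-4.0793) cross=-32.608
  mode + wants cross > 0 → take C=(1.1500,1.6364) (cross=32.608)
ex = (C−B)/|BC| = (0.5814,0.8136); ey = (-0.8136,0.5814)
P = B + 1.98·ex + 0.78·ey = (-0.6590,0.4464)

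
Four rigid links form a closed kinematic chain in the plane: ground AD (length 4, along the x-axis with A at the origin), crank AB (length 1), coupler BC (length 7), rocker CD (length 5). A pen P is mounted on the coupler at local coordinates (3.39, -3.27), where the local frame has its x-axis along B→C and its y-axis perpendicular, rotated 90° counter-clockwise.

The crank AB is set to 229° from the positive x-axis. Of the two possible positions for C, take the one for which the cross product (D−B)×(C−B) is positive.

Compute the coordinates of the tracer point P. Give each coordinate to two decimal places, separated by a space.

A=(0,0), D=(4.00,0)
B = A + 1.00·(cos229°, sin229°) = (-0.6561, -0.7547)
|BD| = 4.7168
circle(B,7.00) ∩ circle(D,5.00): a=4.9025, h=4.9966
  candidates: C₊=(3.3838,4.9619) cross=23.568; C₋=(4.9827,-4.9025) cross=-23.568
  mode + wants cross > 0 → take C=(3.3838,4.9619) (cross=23.568)
ex = (C−B)/|BC| = (0.5771,0.8167); ey = (-0.8167,0.5771)
P = B + 3.39·ex + -3.27·ey = (3.9709,0.1266)

3.97 0.13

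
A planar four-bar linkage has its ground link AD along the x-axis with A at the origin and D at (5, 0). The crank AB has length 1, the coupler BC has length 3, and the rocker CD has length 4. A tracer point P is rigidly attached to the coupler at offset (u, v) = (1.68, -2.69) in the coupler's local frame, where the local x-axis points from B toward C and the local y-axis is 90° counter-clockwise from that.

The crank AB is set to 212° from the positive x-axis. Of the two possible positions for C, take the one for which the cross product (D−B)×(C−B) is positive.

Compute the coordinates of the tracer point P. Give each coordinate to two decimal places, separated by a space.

2.23 -1.30

A=(0,0), D=(5.00,0)
B = A + 1.00·(cos212°, sin212°) = (-0.8480, -0.5299)
|BD| = 5.8720
circle(B,3.00) ∩ circle(D,4.00): a=2.3400, h=1.8774
  candidates: C₊=(1.3129,1.5510) cross=11.024; C₋=(1.6518,-2.1885) cross=-11.024
  mode + wants cross > 0 → take C=(1.3129,1.5510) (cross=11.024)
ex = (C−B)/|BC| = (0.7203,0.6936); ey = (-0.6936,0.7203)
P = B + 1.68·ex + -2.69·ey = (2.2280,-1.3023)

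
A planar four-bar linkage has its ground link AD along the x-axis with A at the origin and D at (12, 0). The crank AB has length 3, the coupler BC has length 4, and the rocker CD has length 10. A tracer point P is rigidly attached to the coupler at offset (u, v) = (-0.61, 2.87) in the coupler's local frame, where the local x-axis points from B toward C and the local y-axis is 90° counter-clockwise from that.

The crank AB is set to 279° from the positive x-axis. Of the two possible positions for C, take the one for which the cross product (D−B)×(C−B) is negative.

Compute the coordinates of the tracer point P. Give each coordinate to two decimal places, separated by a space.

A=(0,0), D=(12.00,0)
B = A + 3.00·(cos279°, sin279°) = (0.4693, -2.9631)
|BD| = 11.9053
circle(B,4.00) ∩ circle(D,10.00): a=2.4248, h=3.1812
  candidates: C₊=(2.0261,0.7216) cross=37.874; C₋=(3.6096,-5.4407) cross=-37.874
  mode - wants cross < 0 → take C=(3.6096,-5.4407) (cross=-37.874)
ex = (C−B)/|BC| = (0.7851,-0.6194); ey = (0.6194,0.7851)
P = B + -0.61·ex + 2.87·ey = (1.7681,-0.3321)

1.77 -0.33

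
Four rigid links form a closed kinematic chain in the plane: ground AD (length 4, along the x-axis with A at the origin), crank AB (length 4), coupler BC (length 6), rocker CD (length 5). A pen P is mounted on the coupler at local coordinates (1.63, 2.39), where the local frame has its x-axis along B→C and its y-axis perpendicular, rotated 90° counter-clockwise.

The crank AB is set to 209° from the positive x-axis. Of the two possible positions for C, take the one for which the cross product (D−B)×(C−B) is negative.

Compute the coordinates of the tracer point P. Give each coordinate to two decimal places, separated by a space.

A=(0,0), D=(4.00,0)
B = A + 4.00·(cos209°, sin209°) = (-3.4985, -1.9392)
|BD| = 7.7452
circle(B,6.00) ∩ circle(D,5.00): a=4.5827, h=3.8728
  candidates: C₊=(-0.0314,2.9576) cross=29.996; C₋=(1.9079,-4.5413) cross=-29.996
  mode - wants cross < 0 → take C=(1.9079,-4.5413) (cross=-29.996)
ex = (C−B)/|BC| = (0.9011,-0.4337); ey = (0.4337,0.9011)
P = B + 1.63·ex + 2.39·ey = (-0.9933,-0.4926)

-0.99 -0.49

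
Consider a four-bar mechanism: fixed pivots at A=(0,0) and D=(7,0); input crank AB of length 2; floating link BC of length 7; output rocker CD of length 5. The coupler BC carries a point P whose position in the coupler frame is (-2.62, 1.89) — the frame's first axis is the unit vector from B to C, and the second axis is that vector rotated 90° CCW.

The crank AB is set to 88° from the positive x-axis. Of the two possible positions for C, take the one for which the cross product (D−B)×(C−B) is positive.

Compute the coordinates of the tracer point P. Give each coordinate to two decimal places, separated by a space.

-3.10 2.60

A=(0,0), D=(7.00,0)
B = A + 2.00·(cos88°, sin88°) = (0.0698, 1.9988)
|BD| = 7.2127
circle(B,7.00) ∩ circle(D,5.00): a=5.2701, h=4.6072
  candidates: C₊=(6.4102,4.9651) cross=33.230; C₋=(3.8567,-3.8884) cross=-33.230
  mode + wants cross > 0 → take C=(6.4102,4.9651) (cross=33.230)
ex = (C−B)/|BC| = (0.9058,0.4238); ey = (-0.4238,0.9058)
P = B + -2.62·ex + 1.89·ey = (-3.1042,2.6004)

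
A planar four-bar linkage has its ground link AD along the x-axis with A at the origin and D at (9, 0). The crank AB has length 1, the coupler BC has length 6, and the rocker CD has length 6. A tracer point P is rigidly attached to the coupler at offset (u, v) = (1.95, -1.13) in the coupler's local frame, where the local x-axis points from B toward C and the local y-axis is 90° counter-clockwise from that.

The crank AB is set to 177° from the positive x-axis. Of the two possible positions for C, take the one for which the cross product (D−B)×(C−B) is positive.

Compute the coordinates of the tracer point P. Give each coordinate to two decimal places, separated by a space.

1.25 0.18

A=(0,0), D=(9.00,0)
B = A + 1.00·(cos177°, sin177°) = (-0.9986, 0.0523)
|BD| = 9.9988
circle(B,6.00) ∩ circle(D,6.00): a=4.9994, h=3.3176
  candidates: C₊=(4.0181,3.3437) cross=33.171; C₋=(3.9833,-3.2913) cross=-33.171
  mode + wants cross > 0 → take C=(4.0181,3.3437) (cross=33.171)
ex = (C−B)/|BC| = (0.8361,0.5486); ey = (-0.5486,0.8361)
P = B + 1.95·ex + -1.13·ey = (1.2517,0.1772)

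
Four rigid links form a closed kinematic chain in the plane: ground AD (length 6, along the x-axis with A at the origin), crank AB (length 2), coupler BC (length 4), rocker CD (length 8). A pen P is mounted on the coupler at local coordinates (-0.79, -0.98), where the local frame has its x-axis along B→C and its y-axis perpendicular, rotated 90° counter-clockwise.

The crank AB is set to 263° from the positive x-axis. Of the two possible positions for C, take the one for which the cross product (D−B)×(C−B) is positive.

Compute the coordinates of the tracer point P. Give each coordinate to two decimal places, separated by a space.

0.97 -2.33

A=(0,0), D=(6.00,0)
B = A + 2.00·(cos263°, sin263°) = (-0.2437, -1.9851)
|BD| = 6.5517
circle(B,4.00) ∩ circle(D,8.00): a=-0.3873, h=3.9812
  candidates: C₊=(-1.8191,1.6916) cross=26.084; C₋=(0.5934,-5.8965) cross=-26.084
  mode + wants cross > 0 → take C=(-1.8191,1.6916) (cross=26.084)
ex = (C−B)/|BC| = (-0.3938,0.9192); ey = (-0.9192,-0.3938)
P = B + -0.79·ex + -0.98·ey = (0.9682,-2.3253)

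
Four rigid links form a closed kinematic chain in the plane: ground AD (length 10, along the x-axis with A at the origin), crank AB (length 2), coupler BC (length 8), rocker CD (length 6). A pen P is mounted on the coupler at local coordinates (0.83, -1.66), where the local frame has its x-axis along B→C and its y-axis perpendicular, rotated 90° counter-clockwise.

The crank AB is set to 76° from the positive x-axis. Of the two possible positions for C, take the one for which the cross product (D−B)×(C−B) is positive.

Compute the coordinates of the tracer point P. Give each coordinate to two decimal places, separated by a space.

1.97 0.83

A=(0,0), D=(10.00,0)
B = A + 2.00·(cos76°, sin76°) = (0.4838, 1.9406)
|BD| = 9.7120
circle(B,8.00) ∩ circle(D,6.00): a=6.2975, h=4.9337
  candidates: C₊=(7.6402,5.5165) cross=47.916; C₋=(5.6685,-4.1519) cross=-47.916
  mode + wants cross > 0 → take C=(7.6402,5.5165) (cross=47.916)
ex = (C−B)/|BC| = (0.8945,0.4470); ey = (-0.4470,0.8945)
P = B + 0.83·ex + -1.66·ey = (1.9683,0.8266)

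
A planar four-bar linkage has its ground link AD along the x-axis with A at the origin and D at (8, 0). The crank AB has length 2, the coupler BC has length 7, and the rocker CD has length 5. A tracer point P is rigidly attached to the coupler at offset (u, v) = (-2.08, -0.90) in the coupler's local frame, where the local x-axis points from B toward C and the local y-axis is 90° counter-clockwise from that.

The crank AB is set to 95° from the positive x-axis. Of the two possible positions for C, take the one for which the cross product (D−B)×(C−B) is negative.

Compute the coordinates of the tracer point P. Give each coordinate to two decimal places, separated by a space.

A=(0,0), D=(8.00,0)
B = A + 2.00·(cos95°, sin95°) = (-0.1743, 1.9924)
|BD| = 8.4136
circle(B,7.00) ∩ circle(D,5.00): a=5.6331, h=4.1555
  candidates: C₊=(6.2826,4.6958) cross=34.963; C₋=(4.3145,-3.3789) cross=-34.963
  mode - wants cross < 0 → take C=(4.3145,-3.3789) (cross=-34.963)
ex = (C−B)/|BC| = (0.6413,-0.7673); ey = (0.7673,0.6413)
P = B + -2.08·ex + -0.90·ey = (-2.1987,3.0113)

-2.20 3.01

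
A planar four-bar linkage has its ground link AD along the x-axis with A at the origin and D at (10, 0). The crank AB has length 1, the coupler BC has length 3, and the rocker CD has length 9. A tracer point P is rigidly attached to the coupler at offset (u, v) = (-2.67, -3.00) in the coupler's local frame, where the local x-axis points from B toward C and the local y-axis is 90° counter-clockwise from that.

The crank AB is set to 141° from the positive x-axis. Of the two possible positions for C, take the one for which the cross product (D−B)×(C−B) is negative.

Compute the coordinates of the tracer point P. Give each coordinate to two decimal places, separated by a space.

-4.79 0.74

A=(0,0), D=(10.00,0)
B = A + 1.00·(cos141°, sin141°) = (-0.7771, 0.6293)
|BD| = 10.7955
circle(B,3.00) ∩ circle(D,9.00): a=2.0630, h=2.1781
  candidates: C₊=(1.4093,2.6834) cross=23.513; C₋=(1.1554,-1.6653) cross=-23.513
  mode - wants cross < 0 → take C=(1.1554,-1.6653) (cross=-23.513)
ex = (C−B)/|BC| = (0.6442,-0.7649); ey = (0.7649,0.6442)
P = B + -2.67·ex + -3.00·ey = (-4.7917,0.7390)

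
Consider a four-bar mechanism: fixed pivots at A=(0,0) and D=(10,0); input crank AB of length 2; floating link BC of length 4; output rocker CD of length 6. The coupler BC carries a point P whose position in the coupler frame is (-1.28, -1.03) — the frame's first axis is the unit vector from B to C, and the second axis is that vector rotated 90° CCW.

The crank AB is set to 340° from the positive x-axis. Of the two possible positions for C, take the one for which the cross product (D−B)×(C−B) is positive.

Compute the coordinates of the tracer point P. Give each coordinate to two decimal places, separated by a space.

A=(0,0), D=(10.00,0)
B = A + 2.00·(cos340°, sin340°) = (1.8794, -0.6840)
|BD| = 8.1494
circle(B,4.00) ∩ circle(D,6.00): a=2.8476, h=2.8091
  candidates: C₊=(4.4811,2.3542) cross=22.893; C₋=(4.9527,-3.2442) cross=-22.893
  mode + wants cross > 0 → take C=(4.4811,2.3542) (cross=22.893)
ex = (C−B)/|BC| = (0.6504,0.7596); ey = (-0.7596,0.6504)
P = B + -1.28·ex + -1.03·ey = (1.8292,-2.3262)

1.83 -2.33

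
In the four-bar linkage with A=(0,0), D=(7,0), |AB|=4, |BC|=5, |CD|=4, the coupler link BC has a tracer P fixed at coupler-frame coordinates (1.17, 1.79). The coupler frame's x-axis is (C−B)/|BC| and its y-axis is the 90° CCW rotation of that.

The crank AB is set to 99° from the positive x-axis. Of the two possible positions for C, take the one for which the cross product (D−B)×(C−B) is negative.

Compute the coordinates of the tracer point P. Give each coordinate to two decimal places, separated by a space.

A=(0,0), D=(7.00,0)
B = A + 4.00·(cos99°, sin99°) = (-0.6257, 3.9508)
|BD| = 8.5884
circle(B,5.00) ∩ circle(D,4.00): a=4.8182, h=1.3362
  candidates: C₊=(4.2670,2.9208) cross=11.476; C₋=(3.0377,0.5479) cross=-11.476
  mode - wants cross < 0 → take C=(3.0377,0.5479) (cross=-11.476)
ex = (C−B)/|BC| = (0.7327,-0.6806); ey = (0.6806,0.7327)
P = B + 1.17·ex + 1.79·ey = (1.4497,4.4660)

1.45 4.47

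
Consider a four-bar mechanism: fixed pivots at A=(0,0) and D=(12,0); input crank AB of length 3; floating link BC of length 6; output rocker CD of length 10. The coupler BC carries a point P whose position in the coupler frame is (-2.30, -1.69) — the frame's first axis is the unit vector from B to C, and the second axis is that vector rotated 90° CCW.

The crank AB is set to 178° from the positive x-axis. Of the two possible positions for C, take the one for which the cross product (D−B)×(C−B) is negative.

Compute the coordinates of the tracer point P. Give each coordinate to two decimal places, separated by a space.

A=(0,0), D=(12.00,0)
B = A + 3.00·(cos178°, sin178°) = (-2.9982, 0.1047)
|BD| = 14.9985
circle(B,6.00) ∩ circle(D,10.00): a=5.3657, h=2.6850
  candidates: C₊=(2.3862,2.7521) cross=40.270; C₋=(2.3487,-2.6176) cross=-40.270
  mode - wants cross < 0 → take C=(2.3487,-2.6176) (cross=-40.270)
ex = (C−B)/|BC| = (0.8911,-0.4537); ey = (0.4537,0.8911)
P = B + -2.30·ex + -1.69·ey = (-5.8146,-0.3578)

-5.81 -0.36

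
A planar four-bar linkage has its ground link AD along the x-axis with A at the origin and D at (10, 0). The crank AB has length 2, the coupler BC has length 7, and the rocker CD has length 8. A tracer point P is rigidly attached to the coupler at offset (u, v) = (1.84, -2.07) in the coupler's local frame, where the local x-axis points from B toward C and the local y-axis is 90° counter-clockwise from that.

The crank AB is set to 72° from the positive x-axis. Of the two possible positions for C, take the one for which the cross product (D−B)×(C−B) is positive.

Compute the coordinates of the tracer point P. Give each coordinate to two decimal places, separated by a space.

3.38 1.67

A=(0,0), D=(10.00,0)
B = A + 2.00·(cos72°, sin72°) = (0.6180, 1.9021)
|BD| = 9.5728
circle(B,7.00) ∩ circle(D,8.00): a=4.0030, h=5.7425
  candidates: C₊=(5.6822,6.7347) cross=54.972; C₋=(3.4001,-4.5213) cross=-54.972
  mode + wants cross > 0 → take C=(5.6822,6.7347) (cross=54.972)
ex = (C−B)/|BC| = (0.7235,0.6904); ey = (-0.6904,0.7235)
P = B + 1.84·ex + -2.07·ey = (3.3783,1.6749)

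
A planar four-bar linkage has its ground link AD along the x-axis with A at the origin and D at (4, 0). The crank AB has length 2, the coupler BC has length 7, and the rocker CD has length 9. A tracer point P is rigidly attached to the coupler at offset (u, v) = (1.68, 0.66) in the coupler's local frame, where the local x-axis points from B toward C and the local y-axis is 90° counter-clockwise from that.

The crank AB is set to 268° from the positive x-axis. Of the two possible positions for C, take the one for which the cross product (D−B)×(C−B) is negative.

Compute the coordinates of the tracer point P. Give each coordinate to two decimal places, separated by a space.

A=(0,0), D=(4.00,0)
B = A + 2.00·(cos268°, sin268°) = (-0.0698, -1.9988)
|BD| = 4.5341
circle(B,7.00) ∩ circle(D,9.00): a=-1.2617, h=6.8854
  candidates: C₊=(-4.2376,3.6252) cross=31.219; C₋=(1.8330,-8.7352) cross=-31.219
  mode - wants cross < 0 → take C=(1.8330,-8.7352) (cross=-31.219)
ex = (C−B)/|BC| = (0.2718,-0.9623); ey = (0.9623,0.2718)
P = B + 1.68·ex + 0.66·ey = (1.0220,-3.4361)

1.02 -3.44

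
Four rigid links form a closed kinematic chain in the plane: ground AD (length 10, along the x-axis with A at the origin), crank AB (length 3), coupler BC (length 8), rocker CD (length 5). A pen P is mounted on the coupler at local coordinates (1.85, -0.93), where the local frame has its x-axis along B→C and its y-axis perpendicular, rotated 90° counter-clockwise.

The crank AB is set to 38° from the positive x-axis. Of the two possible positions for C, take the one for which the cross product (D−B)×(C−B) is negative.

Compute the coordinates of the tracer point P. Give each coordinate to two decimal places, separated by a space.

A=(0,0), D=(10.00,0)
B = A + 3.00·(cos38°, sin38°) = (2.3640, 1.8470)
|BD| = 7.8562
circle(B,8.00) ∩ circle(D,5.00): a=6.4102, h=4.7864
  candidates: C₊=(9.7198,4.9921) cross=37.602; C₋=(7.4693,-4.3123) cross=-37.602
  mode - wants cross < 0 → take C=(7.4693,-4.3123) (cross=-37.602)
ex = (C−B)/|BC| = (0.6382,-0.7699); ey = (0.7699,0.6382)
P = B + 1.85·ex + -0.93·ey = (2.8286,-0.1708)

2.83 -0.17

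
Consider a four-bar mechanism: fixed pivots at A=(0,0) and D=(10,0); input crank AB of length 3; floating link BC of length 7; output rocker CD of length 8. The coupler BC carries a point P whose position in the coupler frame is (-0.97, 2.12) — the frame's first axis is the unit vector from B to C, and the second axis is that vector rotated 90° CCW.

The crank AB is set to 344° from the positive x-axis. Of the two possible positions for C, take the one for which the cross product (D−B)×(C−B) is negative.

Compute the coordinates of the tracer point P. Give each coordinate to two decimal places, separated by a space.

A=(0,0), D=(10.00,0)
B = A + 3.00·(cos344°, sin344°) = (2.8838, -0.8269)
|BD| = 7.1641
circle(B,7.00) ∩ circle(D,8.00): a=2.5352, h=6.5248
  candidates: C₊=(4.6489,5.9469) cross=46.744; C₋=(6.1551,-7.0155) cross=-46.744
  mode - wants cross < 0 → take C=(6.1551,-7.0155) (cross=-46.744)
ex = (C−B)/|BC| = (0.4673,-0.8841); ey = (0.8841,0.4673)
P = B + -0.97·ex + 2.12·ey = (4.3047,1.0214)

4.30 1.02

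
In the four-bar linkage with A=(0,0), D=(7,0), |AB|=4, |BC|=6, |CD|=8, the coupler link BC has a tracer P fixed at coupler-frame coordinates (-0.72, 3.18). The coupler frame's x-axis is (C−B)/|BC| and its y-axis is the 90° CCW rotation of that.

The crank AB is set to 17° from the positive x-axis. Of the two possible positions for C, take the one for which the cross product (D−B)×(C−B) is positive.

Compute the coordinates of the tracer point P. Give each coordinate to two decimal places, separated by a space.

A=(0,0), D=(7.00,0)
B = A + 4.00·(cos17°, sin17°) = (3.8252, 1.1695)
|BD| = 3.3833
circle(B,6.00) ∩ circle(D,8.00): a=-2.4463, h=5.4787
  candidates: C₊=(3.4235,7.1560) cross=18.536; C₋=(-0.3640,-3.1259) cross=-18.536
  mode + wants cross > 0 → take C=(3.4235,7.1560) (cross=18.536)
ex = (C−B)/|BC| = (-0.0670,0.9978); ey = (-0.9978,-0.0670)
P = B + -0.72·ex + 3.18·ey = (0.7006,0.2382)

0.70 0.24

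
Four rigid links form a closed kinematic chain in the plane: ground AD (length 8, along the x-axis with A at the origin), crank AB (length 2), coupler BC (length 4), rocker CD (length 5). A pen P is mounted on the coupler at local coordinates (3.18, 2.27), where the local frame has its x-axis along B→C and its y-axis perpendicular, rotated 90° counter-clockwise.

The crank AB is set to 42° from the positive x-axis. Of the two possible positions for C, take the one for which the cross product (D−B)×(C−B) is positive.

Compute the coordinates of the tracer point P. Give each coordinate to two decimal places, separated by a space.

A=(0,0), D=(8.00,0)
B = A + 2.00·(cos42°, sin42°) = (1.4863, 1.3383)
|BD| = 6.6498
circle(B,4.00) ∩ circle(D,5.00): a=2.6482, h=2.9979
  candidates: C₊=(4.6836,3.7419) cross=19.935; C₋=(3.4770,-2.1312) cross=-19.935
  mode + wants cross > 0 → take C=(4.6836,3.7419) (cross=19.935)
ex = (C−B)/|BC| = (0.7993,0.6009); ey = (-0.6009,0.7993)
P = B + 3.18·ex + 2.27·ey = (2.6641,5.0636)

2.66 5.06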